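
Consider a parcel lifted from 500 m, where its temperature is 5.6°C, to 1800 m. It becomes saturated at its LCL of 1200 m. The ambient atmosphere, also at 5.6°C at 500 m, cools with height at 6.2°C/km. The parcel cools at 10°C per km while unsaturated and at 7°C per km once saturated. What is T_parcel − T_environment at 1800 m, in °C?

-3.14°C (parcel cooler than environment)

Parcel:
  From 500 m to 1200 m (dry): cools by 10 × 0.7 = 7°C, giving -1.4°C.
  From 1200 m to 1800 m (saturated): cools by 7 × 0.6 = 4.2°C, giving -5.6°C.
Environment:
  From 500 m to 1800 m (environment): cools by 6.2 × 1.3 = 8.06°C, giving -2.46°C.
T_parcel − T_env = -5.6 − (-2.46) = -3.14°C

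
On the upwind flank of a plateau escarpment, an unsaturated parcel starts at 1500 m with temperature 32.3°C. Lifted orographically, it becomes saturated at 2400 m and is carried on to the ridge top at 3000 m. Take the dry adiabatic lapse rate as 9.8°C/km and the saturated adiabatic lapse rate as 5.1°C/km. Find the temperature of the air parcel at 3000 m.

20.42°C

1500 → 2400 m (dry, 9.8°C/km): ΔT = -9.8 × 0.9 = -8.82°C → T = 23.48°C
2400 → 3000 m (saturated, 5.1°C/km): ΔT = -5.1 × 0.6 = -3.06°C → T = 20.42°C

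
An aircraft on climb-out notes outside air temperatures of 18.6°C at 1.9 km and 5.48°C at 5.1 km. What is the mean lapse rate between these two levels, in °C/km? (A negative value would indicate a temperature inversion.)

4.1°C/km

Γ = −ΔT/Δz = (18.6 − 5.48) / (5100 − 1900) m
  = 13.12°C / 3.2 km = 4.1°C/km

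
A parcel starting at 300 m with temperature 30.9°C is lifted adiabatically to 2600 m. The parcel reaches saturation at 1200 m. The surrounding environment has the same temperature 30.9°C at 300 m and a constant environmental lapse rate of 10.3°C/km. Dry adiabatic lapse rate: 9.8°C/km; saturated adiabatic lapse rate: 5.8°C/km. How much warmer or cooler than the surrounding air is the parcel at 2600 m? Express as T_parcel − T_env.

+6.75°C (parcel warmer than environment)

Parcel:
  300–1200 m, dry: Δz = 0.9 km ⇒ ΔT = -8.82°C; T = 22.08°C
  1200–2600 m, saturated: Δz = 1.4 km ⇒ ΔT = -8.12°C; T = 13.96°C
Environment:
  300–2600 m, environment: Δz = 2.3 km ⇒ ΔT = -23.69°C; T = 7.21°C
T_parcel − T_env = 13.96 − 7.21 = +6.75°C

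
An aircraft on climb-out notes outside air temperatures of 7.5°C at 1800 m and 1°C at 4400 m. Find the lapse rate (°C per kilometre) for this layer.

Γ = −ΔT/Δz = (7.5 − 1) / (4400 − 1800) m
  = 6.5°C / 2.6 km = 2.5°C/km

2.5°C/km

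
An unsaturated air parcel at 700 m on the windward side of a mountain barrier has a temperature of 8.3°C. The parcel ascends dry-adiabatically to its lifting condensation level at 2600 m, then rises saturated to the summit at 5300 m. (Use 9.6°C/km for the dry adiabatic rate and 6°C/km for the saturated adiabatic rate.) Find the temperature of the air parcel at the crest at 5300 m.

-26.14°C

700–2600 m, dry: Δz = 1.9 km ⇒ ΔT = -18.24°C; T = -9.94°C
2600–5300 m, saturated: Δz = 2.7 km ⇒ ΔT = -16.2°C; T = -26.14°C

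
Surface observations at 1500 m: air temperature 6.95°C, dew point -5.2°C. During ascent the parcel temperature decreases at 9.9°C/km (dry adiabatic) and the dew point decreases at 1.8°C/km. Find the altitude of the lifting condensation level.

3000 m

T and T_d converge at 9.9 − 1.8 = 8.1°C per km
Height above start = (6.95 − (-5.2)) / 8.1 = 1.5 km
LCL altitude = 1500 m + 1500 m = 3000 m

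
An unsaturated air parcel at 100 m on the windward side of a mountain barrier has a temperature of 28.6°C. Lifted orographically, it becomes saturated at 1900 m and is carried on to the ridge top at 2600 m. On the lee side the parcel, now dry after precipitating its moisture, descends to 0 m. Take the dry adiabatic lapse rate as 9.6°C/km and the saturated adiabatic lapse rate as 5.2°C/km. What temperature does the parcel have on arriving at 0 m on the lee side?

32.64°C

100 → 1900 m (dry, 9.6°C/km): ΔT = -9.6 × 1.8 = -17.28°C → T = 11.32°C
1900 → 2600 m (saturated, 5.2°C/km): ΔT = -5.2 × 0.7 = -3.64°C → T = 7.68°C
2600 → 0 m (dry descent, 9.6°C/km): ΔT = +9.6 × 2.6 = +24.96°C → T = 32.64°C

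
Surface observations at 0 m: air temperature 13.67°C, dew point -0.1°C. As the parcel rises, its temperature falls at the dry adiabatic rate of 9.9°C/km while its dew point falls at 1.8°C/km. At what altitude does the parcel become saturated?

T and T_d converge at 9.9 − 1.8 = 8.1°C per km
Height above start = (13.67 − (-0.1)) / 8.1 = 1.7 km
LCL altitude = 0 m + 1700 m = 1700 m

1700 m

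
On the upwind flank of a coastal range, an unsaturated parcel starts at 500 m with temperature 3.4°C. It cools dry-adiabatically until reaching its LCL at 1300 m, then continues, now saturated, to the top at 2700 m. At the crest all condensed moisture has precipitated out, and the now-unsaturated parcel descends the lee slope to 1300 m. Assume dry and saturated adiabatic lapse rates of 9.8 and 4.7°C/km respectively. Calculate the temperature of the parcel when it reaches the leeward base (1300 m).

500 → 1300 m (dry, 9.8°C/km): ΔT = -9.8 × 0.8 = -7.84°C → T = -4.44°C
1300 → 2700 m (saturated, 4.7°C/km): ΔT = -4.7 × 1.4 = -6.58°C → T = -11.02°C
2700 → 1300 m (dry descent, 9.8°C/km): ΔT = +9.8 × 1.4 = +13.72°C → T = 2.7°C

2.7°C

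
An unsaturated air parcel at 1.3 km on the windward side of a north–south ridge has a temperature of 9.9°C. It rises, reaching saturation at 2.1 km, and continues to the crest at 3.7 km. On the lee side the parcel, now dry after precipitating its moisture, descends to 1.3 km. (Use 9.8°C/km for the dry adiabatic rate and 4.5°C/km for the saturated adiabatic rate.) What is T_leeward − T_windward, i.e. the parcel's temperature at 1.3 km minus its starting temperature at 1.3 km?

+8.48°C

1300–2100 m, dry: Δz = 0.8 km ⇒ ΔT = -7.84°C; T = 2.06°C
2100–3700 m, saturated: Δz = 1.6 km ⇒ ΔT = -7.2°C; T = -5.14°C
3700–1300 m, dry descent: Δz = 2.4 km ⇒ ΔT = +23.52°C; T = 18.38°C
Net change vs windward start: 18.38 − 9.9 = +8.48°C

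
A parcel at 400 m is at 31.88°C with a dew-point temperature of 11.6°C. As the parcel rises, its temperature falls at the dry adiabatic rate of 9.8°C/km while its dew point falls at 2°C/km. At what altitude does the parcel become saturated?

3000 m

T and T_d converge at 9.8 − 2 = 7.8°C per km
Height above start = (31.88 − 11.6) / 7.8 = 2.6 km
LCL altitude = 400 m + 2600 m = 3000 m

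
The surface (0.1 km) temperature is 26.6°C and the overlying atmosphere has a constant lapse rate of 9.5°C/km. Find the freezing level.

2.9 km

Height above start = (26.6 − 0) / 9.5 = 2.8 km
Altitude = 100 m + 2800 m = 2900 m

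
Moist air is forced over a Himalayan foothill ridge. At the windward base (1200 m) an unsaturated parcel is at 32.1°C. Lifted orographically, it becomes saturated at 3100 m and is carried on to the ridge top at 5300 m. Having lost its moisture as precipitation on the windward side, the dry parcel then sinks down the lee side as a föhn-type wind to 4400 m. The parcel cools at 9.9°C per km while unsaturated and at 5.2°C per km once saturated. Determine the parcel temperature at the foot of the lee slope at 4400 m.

10.76°C

From 1200 m to 3100 m (dry): cools by 9.9 × 1.9 = 18.81°C, giving 13.29°C.
From 3100 m to 5300 m (saturated): cools by 5.2 × 2.2 = 11.44°C, giving 1.85°C.
From 5300 m to 4400 m (dry descent): warms by 9.9 × 0.9 = 8.91°C, giving 10.76°C.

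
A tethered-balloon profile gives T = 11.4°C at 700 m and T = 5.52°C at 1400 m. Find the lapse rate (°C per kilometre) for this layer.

8.4°C/km

Γ = −ΔT/Δz = (11.4 − 5.52) / (1400 − 700) m
  = 5.88°C / 0.7 km = 8.4°C/km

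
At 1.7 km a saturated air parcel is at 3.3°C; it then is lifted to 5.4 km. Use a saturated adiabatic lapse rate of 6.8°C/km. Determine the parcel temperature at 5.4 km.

From 1700 m to 5400 m (saturated adiabatic): cools by 6.8 × 3.7 = 25.16°C, giving -21.86°C.

-21.86°C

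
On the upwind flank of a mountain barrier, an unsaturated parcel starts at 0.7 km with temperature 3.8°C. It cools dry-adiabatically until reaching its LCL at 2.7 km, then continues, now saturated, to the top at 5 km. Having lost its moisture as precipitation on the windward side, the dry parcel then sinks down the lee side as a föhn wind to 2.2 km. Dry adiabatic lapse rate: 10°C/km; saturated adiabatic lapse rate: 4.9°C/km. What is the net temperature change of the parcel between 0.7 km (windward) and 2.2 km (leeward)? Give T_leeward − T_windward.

-3.27°C

700 → 2700 m (dry, 10°C/km): ΔT = -10 × 2 = -20°C → T = -16.2°C
2700 → 5000 m (saturated, 4.9°C/km): ΔT = -4.9 × 2.3 = -11.27°C → T = -27.47°C
5000 → 2200 m (dry descent, 10°C/km): ΔT = +10 × 2.8 = +28°C → T = 0.53°C
Net change vs windward start: 0.53 − 3.8 = -3.27°C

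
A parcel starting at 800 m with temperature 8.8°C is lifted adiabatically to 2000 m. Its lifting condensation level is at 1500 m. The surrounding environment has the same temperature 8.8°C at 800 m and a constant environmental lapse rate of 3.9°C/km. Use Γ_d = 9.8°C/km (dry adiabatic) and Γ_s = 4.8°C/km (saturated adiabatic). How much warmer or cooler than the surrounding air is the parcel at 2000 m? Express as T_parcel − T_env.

-4.58°C (parcel cooler than environment)

Parcel:
  From 800 m to 1500 m (dry): cools by 9.8 × 0.7 = 6.86°C, giving 1.94°C.
  From 1500 m to 2000 m (saturated): cools by 4.8 × 0.5 = 2.4°C, giving -0.46°C.
Environment:
  From 800 m to 2000 m (environment): cools by 3.9 × 1.2 = 4.68°C, giving 4.12°C.
T_parcel − T_env = -0.46 − 4.12 = -4.58°C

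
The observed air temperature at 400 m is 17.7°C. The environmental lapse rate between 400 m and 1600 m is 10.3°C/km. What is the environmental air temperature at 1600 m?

5.34°C

From 400 m to 1600 m (environmental): cools by 10.3 × 1.2 = 12.36°C, giving 5.34°C.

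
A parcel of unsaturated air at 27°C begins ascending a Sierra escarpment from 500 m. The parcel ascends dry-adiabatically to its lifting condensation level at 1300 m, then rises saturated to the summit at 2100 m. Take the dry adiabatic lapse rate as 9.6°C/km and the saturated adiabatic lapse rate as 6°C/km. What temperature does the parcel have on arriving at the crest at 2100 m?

14.52°C

500 → 1300 m (dry, 9.6°C/km): ΔT = -9.6 × 0.8 = -7.68°C → T = 19.32°C
1300 → 2100 m (saturated, 6°C/km): ΔT = -6 × 0.8 = -4.8°C → T = 14.52°C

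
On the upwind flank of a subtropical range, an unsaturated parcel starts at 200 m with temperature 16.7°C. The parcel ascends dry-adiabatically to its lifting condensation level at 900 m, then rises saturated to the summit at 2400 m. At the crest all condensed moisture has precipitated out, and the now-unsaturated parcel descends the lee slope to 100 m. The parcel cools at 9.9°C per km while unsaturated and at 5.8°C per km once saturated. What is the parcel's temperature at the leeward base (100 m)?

23.84°C

200 → 900 m (dry, 9.9°C/km): ΔT = -9.9 × 0.7 = -6.93°C → T = 9.77°C
900 → 2400 m (saturated, 5.8°C/km): ΔT = -5.8 × 1.5 = -8.7°C → T = 1.07°C
2400 → 100 m (dry descent, 9.9°C/km): ΔT = +9.9 × 2.3 = +22.77°C → T = 23.84°C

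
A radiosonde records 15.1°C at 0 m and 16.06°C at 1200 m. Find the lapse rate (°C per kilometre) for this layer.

Γ = −ΔT/Δz = (15.1 − 16.06) / (1200 − 0) m
  = -0.96°C / 1.2 km = -0.8°C/km

-0.8°C/km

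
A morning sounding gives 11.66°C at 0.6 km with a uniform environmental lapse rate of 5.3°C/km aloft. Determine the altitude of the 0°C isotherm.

Height above start = (11.66 − 0) / 5.3 = 2.2 km
Altitude = 600 m + 2200 m = 2800 m

2.8 km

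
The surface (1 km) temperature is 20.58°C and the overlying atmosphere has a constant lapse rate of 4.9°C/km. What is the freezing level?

Height above start = (20.58 − 0) / 4.9 = 4.2 km
Altitude = 1000 m + 4200 m = 5200 m

5.2 km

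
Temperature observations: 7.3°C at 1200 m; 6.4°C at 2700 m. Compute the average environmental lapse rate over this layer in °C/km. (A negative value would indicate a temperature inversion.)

Γ = −ΔT/Δz = (7.3 − 6.4) / (2700 − 1200) m
  = 0.9°C / 1.5 km = 0.6°C/km

0.6°C/km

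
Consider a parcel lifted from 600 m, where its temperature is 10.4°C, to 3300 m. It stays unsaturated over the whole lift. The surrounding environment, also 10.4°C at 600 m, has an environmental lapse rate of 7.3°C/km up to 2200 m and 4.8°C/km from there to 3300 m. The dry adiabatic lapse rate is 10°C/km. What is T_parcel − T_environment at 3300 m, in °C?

Parcel:
  From 600 m to 3300 m (dry): cools by 10 × 2.7 = 27°C, giving -16.6°C.
Environment:
  From 600 m to 2200 m (environment, lower layer): cools by 7.3 × 1.6 = 11.68°C, giving -1.28°C.
  From 2200 m to 3300 m (environment, upper layer): cools by 4.8 × 1.1 = 5.28°C, giving -6.56°C.
T_parcel − T_env = -16.6 − (-6.56) = -10.04°C

-10.04°C (parcel cooler than environment)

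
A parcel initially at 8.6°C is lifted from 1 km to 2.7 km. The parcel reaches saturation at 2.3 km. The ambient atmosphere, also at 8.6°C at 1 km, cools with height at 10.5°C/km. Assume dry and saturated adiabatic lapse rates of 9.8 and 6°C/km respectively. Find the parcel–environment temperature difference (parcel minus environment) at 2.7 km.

+2.71°C (parcel warmer than environment)

Parcel:
  1000–2300 m, dry: Δz = 1.3 km ⇒ ΔT = -12.74°C; T = -4.14°C
  2300–2700 m, saturated: Δz = 0.4 km ⇒ ΔT = -2.4°C; T = -6.54°C
Environment:
  1000–2700 m, environment: Δz = 1.7 km ⇒ ΔT = -17.85°C; T = -9.25°C
T_parcel − T_env = -6.54 − (-9.25) = +2.71°C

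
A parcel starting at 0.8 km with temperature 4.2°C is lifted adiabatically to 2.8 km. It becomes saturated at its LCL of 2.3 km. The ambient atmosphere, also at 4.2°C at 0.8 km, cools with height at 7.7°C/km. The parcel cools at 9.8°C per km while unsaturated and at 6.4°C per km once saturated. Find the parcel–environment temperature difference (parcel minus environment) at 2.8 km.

-2.5°C (parcel cooler than environment)

Parcel:
  Dry to 2300 m: -9.8 × 1.5 km = -14.7°C, so T = -10.5°C.
  Saturated to 2800 m: -6.4 × 0.5 km = -3.2°C, so T = -13.7°C.
Environment:
  Environment to 2800 m: -7.7 × 2 km = -15.4°C, so T = -11.2°C.
T_parcel − T_env = -13.7 − (-11.2) = -2.5°C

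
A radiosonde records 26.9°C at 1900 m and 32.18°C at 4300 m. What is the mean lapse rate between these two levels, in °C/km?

Γ = −ΔT/Δz = (26.9 − 32.18) / (4300 − 1900) m
  = -5.28°C / 2.4 km = -2.2°C/km

-2.2°C/km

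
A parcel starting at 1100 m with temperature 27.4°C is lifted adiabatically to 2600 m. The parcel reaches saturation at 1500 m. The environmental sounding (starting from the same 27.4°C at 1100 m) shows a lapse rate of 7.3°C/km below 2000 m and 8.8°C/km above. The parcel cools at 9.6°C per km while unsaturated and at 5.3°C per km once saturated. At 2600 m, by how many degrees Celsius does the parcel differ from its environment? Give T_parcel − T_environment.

Parcel:
  Dry to 1500 m: -9.6 × 0.4 km = -3.84°C, so T = 23.56°C.
  Saturated to 2600 m: -5.3 × 1.1 km = -5.83°C, so T = 17.73°C.
Environment:
  Environment, lower layer to 2000 m: -7.3 × 0.9 km = -6.57°C, so T = 20.83°C.
  Environment, upper layer to 2600 m: -8.8 × 0.6 km = -5.28°C, so T = 15.55°C.
T_parcel − T_env = 17.73 − 15.55 = +2.18°C

+2.18°C (parcel warmer than environment)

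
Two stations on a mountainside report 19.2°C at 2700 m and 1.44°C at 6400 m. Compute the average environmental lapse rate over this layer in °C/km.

4.8°C/km

Γ = −ΔT/Δz = (19.2 − 1.44) / (6400 − 2700) m
  = 17.76°C / 3.7 km = 4.8°C/km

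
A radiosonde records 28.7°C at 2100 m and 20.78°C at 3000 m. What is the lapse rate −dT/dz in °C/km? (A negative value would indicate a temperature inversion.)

8.8°C/km

Γ = −ΔT/Δz = (28.7 − 20.78) / (3000 − 2100) m
  = 7.92°C / 0.9 km = 8.8°C/km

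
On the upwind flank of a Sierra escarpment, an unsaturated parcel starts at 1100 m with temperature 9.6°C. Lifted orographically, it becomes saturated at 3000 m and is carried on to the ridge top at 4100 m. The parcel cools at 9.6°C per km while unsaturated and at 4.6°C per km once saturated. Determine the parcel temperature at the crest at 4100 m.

-13.7°C

Dry to 3000 m: -9.6 × 1.9 km = -18.24°C, so T = -8.64°C.
Saturated to 4100 m: -4.6 × 1.1 km = -5.06°C, so T = -13.7°C.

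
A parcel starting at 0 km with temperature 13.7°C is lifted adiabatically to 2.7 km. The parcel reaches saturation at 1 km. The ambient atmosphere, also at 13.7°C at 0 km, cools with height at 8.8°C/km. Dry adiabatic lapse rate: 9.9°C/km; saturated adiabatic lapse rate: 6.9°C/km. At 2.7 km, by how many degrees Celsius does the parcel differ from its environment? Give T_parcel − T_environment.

+2.13°C (parcel warmer than environment)

Parcel:
  From 0 m to 1000 m (dry): cools by 9.9 × 1 = 9.9°C, giving 3.8°C.
  From 1000 m to 2700 m (saturated): cools by 6.9 × 1.7 = 11.73°C, giving -7.93°C.
Environment:
  From 0 m to 2700 m (environment): cools by 8.8 × 2.7 = 23.76°C, giving -10.06°C.
T_parcel − T_env = -7.93 − (-10.06) = +2.13°C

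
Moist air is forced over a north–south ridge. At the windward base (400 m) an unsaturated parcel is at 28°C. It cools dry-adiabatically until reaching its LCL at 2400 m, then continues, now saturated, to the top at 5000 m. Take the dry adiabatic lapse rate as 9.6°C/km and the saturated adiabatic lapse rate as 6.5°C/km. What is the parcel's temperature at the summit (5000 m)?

400 → 2400 m (dry, 9.6°C/km): ΔT = -9.6 × 2 = -19.2°C → T = 8.8°C
2400 → 5000 m (saturated, 6.5°C/km): ΔT = -6.5 × 2.6 = -16.9°C → T = -8.1°C

-8.1°C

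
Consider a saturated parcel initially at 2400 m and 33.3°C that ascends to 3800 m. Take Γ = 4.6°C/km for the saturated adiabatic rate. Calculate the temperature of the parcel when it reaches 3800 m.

26.86°C

From 2400 m to 3800 m (saturated adiabatic): cools by 4.6 × 1.4 = 6.44°C, giving 26.86°C.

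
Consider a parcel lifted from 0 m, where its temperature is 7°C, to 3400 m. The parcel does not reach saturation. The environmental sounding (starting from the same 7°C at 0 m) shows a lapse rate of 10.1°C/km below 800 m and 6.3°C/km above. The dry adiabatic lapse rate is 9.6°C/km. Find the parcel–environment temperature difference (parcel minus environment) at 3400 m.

Parcel:
  0 → 3400 m (dry, 9.6°C/km): ΔT = -9.6 × 3.4 = -32.64°C → T = -25.64°C
Environment:
  0 → 800 m (environment, lower layer, 10.1°C/km): ΔT = -10.1 × 0.8 = -8.08°C → T = -1.08°C
  800 → 3400 m (environment, upper layer, 6.3°C/km): ΔT = -6.3 × 2.6 = -16.38°C → T = -17.46°C
T_parcel − T_env = -25.64 − (-17.46) = -8.18°C

-8.18°C (parcel cooler than environment)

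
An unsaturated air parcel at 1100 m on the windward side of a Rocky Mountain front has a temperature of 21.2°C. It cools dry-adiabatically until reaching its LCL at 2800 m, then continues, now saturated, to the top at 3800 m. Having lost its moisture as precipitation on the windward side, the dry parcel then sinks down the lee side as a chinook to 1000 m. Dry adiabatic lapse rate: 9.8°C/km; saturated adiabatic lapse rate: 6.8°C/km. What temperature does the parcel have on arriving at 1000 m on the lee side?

1100–2800 m, dry: Δz = 1.7 km ⇒ ΔT = -16.66°C; T = 4.54°C
2800–3800 m, saturated: Δz = 1 km ⇒ ΔT = -6.8°C; T = -2.26°C
3800–1000 m, dry descent: Δz = 2.8 km ⇒ ΔT = +27.44°C; T = 25.18°C

25.18°C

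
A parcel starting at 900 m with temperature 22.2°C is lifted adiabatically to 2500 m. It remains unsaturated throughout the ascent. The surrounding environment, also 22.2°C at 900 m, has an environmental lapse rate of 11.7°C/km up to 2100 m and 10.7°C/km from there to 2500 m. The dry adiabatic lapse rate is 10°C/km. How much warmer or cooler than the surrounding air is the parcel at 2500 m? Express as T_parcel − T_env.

Parcel:
  From 900 m to 2500 m (dry): cools by 10 × 1.6 = 16°C, giving 6.2°C.
Environment:
  From 900 m to 2100 m (environment, lower layer): cools by 11.7 × 1.2 = 14.04°C, giving 8.16°C.
  From 2100 m to 2500 m (environment, upper layer): cools by 10.7 × 0.4 = 4.28°C, giving 3.88°C.
T_parcel − T_env = 6.2 − 3.88 = +2.32°C

+2.32°C (parcel warmer than environment)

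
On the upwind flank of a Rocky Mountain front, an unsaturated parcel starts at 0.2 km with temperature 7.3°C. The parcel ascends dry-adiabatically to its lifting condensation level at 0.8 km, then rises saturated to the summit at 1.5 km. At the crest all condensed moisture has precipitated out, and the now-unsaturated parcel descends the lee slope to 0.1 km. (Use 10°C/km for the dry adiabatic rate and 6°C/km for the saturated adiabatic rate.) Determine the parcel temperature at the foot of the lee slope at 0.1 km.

Dry to 800 m: -10 × 0.6 km = -6°C, so T = 1.3°C.
Saturated to 1500 m: -6 × 0.7 km = -4.2°C, so T = -2.9°C.
Dry descent to 100 m: +10 × 1.4 km = +14°C, so T = 11.1°C.

11.1°C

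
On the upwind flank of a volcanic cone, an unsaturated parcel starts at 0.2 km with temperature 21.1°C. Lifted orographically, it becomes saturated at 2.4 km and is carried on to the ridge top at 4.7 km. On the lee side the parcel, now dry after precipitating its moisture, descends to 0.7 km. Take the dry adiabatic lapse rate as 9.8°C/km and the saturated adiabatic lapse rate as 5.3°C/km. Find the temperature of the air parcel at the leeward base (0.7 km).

26.55°C

200 → 2400 m (dry, 9.8°C/km): ΔT = -9.8 × 2.2 = -21.56°C → T = -0.46°C
2400 → 4700 m (saturated, 5.3°C/km): ΔT = -5.3 × 2.3 = -12.19°C → T = -12.65°C
4700 → 700 m (dry descent, 9.8°C/km): ΔT = +9.8 × 4 = +39.2°C → T = 26.55°C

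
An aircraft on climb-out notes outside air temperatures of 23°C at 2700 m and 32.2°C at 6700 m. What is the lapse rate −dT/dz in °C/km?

Γ = −ΔT/Δz = (23 − 32.2) / (6700 − 2700) m
  = -9.2°C / 4 km = -2.3°C/km

-2.3°C/km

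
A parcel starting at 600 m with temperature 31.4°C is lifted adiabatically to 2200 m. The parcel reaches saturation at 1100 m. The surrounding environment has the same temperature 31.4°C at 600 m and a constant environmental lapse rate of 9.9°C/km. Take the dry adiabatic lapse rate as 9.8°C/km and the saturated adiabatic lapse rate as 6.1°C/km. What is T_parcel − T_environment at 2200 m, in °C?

+4.23°C (parcel warmer than environment)

Parcel:
  Dry to 1100 m: -9.8 × 0.5 km = -4.9°C, so T = 26.5°C.
  Saturated to 2200 m: -6.1 × 1.1 km = -6.71°C, so T = 19.79°C.
Environment:
  Environment to 2200 m: -9.9 × 1.6 km = -15.84°C, so T = 15.56°C.
T_parcel − T_env = 19.79 − 15.56 = +4.23°C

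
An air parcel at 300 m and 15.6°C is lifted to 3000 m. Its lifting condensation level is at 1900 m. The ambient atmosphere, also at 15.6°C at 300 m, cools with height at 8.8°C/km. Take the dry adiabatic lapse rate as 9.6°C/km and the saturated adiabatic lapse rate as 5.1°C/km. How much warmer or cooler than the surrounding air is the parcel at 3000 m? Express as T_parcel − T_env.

Parcel:
  300–1900 m, dry: Δz = 1.6 km ⇒ ΔT = -15.36°C; T = 0.24°C
  1900–3000 m, saturated: Δz = 1.1 km ⇒ ΔT = -5.61°C; T = -5.37°C
Environment:
  300–3000 m, environment: Δz = 2.7 km ⇒ ΔT = -23.76°C; T = -8.16°C
T_parcel − T_env = -5.37 − (-8.16) = +2.79°C

+2.79°C (parcel warmer than environment)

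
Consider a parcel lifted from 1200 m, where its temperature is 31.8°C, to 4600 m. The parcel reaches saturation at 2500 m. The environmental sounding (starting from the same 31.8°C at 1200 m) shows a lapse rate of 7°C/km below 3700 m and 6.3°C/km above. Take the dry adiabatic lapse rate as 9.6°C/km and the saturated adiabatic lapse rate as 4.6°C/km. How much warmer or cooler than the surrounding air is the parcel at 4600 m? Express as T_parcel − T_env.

Parcel:
  Dry to 2500 m: -9.6 × 1.3 km = -12.48°C, so T = 19.32°C.
  Saturated to 4600 m: -4.6 × 2.1 km = -9.66°C, so T = 9.66°C.
Environment:
  Environment, lower layer to 3700 m: -7 × 2.5 km = -17.5°C, so T = 14.3°C.
  Environment, upper layer to 4600 m: -6.3 × 0.9 km = -5.67°C, so T = 8.63°C.
T_parcel − T_env = 9.66 − 8.63 = +1.03°C

+1.03°C (parcel warmer than environment)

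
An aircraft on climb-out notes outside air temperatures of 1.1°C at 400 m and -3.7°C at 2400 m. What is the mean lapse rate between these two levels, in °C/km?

Γ = −ΔT/Δz = (1.1 − (-3.7)) / (2400 − 400) m
  = 4.8°C / 2 km = 2.4°C/km

2.4°C/km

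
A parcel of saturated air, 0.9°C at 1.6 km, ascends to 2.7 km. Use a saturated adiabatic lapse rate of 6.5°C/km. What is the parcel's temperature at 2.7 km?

1600–2700 m, saturated adiabatic: Δz = 1.1 km ⇒ ΔT = -7.15°C; T = -6.25°C

-6.25°C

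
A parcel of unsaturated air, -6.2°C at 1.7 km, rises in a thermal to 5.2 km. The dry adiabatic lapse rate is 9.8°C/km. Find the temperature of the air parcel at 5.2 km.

-40.5°C

1700–5200 m, dry adiabatic: Δz = 3.5 km ⇒ ΔT = -34.3°C; T = -40.5°C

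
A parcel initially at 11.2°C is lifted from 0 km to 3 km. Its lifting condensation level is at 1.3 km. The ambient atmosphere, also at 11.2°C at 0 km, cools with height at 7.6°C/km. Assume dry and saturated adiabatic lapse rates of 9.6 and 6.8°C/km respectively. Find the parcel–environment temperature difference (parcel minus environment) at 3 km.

Parcel:
  0–1300 m, dry: Δz = 1.3 km ⇒ ΔT = -12.48°C; T = -1.28°C
  1300–3000 m, saturated: Δz = 1.7 km ⇒ ΔT = -11.56°C; T = -12.84°C
Environment:
  0–3000 m, environment: Δz = 3 km ⇒ ΔT = -22.8°C; T = -11.6°C
T_parcel − T_env = -12.84 − (-11.6) = -1.24°C

-1.24°C (parcel cooler than environment)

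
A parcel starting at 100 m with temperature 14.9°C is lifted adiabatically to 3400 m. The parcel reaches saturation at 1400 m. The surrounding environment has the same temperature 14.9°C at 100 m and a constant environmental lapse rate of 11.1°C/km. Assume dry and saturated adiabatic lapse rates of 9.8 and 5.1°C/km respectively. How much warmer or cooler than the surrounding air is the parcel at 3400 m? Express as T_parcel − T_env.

Parcel:
  From 100 m to 1400 m (dry): cools by 9.8 × 1.3 = 12.74°C, giving 2.16°C.
  From 1400 m to 3400 m (saturated): cools by 5.1 × 2 = 10.2°C, giving -8.04°C.
Environment:
  From 100 m to 3400 m (environment): cools by 11.1 × 3.3 = 36.63°C, giving -21.73°C.
T_parcel − T_env = -8.04 − (-21.73) = +13.69°C

+13.69°C (parcel warmer than environment)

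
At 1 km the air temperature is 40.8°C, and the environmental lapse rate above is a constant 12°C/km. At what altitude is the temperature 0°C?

Height above start = (40.8 − 0) / 12 = 3.4 km
Altitude = 1000 m + 3400 m = 4400 m

4.4 km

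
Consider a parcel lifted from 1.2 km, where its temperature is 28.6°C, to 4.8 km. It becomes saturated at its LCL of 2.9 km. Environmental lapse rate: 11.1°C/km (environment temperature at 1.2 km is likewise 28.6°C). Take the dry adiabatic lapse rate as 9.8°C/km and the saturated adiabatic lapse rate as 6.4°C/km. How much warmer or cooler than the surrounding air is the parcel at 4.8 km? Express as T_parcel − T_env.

+11.14°C (parcel warmer than environment)

Parcel:
  1200 → 2900 m (dry, 9.8°C/km): ΔT = -9.8 × 1.7 = -16.66°C → T = 11.94°C
  2900 → 4800 m (saturated, 6.4°C/km): ΔT = -6.4 × 1.9 = -12.16°C → T = -0.22°C
Environment:
  1200 → 4800 m (environment, 11.1°C/km): ΔT = -11.1 × 3.6 = -39.96°C → T = -11.36°C
T_parcel − T_env = -0.22 − (-11.36) = +11.14°C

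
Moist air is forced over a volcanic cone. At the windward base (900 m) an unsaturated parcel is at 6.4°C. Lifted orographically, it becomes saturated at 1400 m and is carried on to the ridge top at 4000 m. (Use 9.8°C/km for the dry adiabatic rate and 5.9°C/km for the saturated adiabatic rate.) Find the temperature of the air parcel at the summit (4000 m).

From 900 m to 1400 m (dry): cools by 9.8 × 0.5 = 4.9°C, giving 1.5°C.
From 1400 m to 4000 m (saturated): cools by 5.9 × 2.6 = 15.34°C, giving -13.84°C.

-13.84°C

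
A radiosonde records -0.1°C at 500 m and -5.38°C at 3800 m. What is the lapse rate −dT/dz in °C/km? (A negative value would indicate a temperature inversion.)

1.6°C/km

Γ = −ΔT/Δz = (-0.1 − (-5.38)) / (3800 − 500) m
  = 5.28°C / 3.3 km = 1.6°C/km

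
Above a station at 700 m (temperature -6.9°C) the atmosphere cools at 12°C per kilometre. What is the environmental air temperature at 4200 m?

Environmental to 4200 m: -12 × 3.5 km = -42°C, so T = -48.9°C.

-48.9°C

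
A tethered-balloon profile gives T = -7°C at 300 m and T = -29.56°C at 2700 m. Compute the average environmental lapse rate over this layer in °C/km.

Γ = −ΔT/Δz = (-7 − (-29.56)) / (2700 − 300) m
  = 22.56°C / 2.4 km = 9.4°C/km

9.4°C/km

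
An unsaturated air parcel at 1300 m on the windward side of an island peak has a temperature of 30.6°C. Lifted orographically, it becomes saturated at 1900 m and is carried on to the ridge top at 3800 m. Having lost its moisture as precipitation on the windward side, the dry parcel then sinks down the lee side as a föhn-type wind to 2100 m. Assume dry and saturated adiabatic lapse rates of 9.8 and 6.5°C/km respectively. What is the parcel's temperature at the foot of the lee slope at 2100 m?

29.03°C

1300 → 1900 m (dry, 9.8°C/km): ΔT = -9.8 × 0.6 = -5.88°C → T = 24.72°C
1900 → 3800 m (saturated, 6.5°C/km): ΔT = -6.5 × 1.9 = -12.35°C → T = 12.37°C
3800 → 2100 m (dry descent, 9.8°C/km): ΔT = +9.8 × 1.7 = +16.66°C → T = 29.03°C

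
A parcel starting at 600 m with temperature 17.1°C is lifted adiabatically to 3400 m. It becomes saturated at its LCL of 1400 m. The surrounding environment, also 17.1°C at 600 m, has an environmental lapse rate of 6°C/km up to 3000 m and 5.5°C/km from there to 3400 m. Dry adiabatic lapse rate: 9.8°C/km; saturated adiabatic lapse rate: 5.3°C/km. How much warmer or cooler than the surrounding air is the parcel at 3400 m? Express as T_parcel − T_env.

Parcel:
  600–1400 m, dry: Δz = 0.8 km ⇒ ΔT = -7.84°C; T = 9.26°C
  1400–3400 m, saturated: Δz = 2 km ⇒ ΔT = -10.6°C; T = -1.34°C
Environment:
  600–3000 m, environment, lower layer: Δz = 2.4 km ⇒ ΔT = -14.4°C; T = 2.7°C
  3000–3400 m, environment, upper layer: Δz = 0.4 km ⇒ ΔT = -2.2°C; T = 0.5°C
T_parcel − T_env = -1.34 − 0.5 = -1.84°C

-1.84°C (parcel cooler than environment)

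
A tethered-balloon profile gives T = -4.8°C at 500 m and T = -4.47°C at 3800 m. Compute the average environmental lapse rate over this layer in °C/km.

Γ = −ΔT/Δz = (-4.8 − (-4.47)) / (3800 − 500) m
  = -0.33°C / 3.3 km = -0.1°C/km

-0.1°C/km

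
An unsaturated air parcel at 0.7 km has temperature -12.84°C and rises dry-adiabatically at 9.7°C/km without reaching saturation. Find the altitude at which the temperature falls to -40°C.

Height above start = (-12.84 − (-40)) / 9.7 = 2.8 km
Altitude = 700 m + 2800 m = 3500 m

3.5 km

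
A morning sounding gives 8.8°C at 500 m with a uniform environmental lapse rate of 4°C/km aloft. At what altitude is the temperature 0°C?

2700 m

Height above start = (8.8 − 0) / 4 = 2.2 km
Altitude = 500 m + 2200 m = 2700 m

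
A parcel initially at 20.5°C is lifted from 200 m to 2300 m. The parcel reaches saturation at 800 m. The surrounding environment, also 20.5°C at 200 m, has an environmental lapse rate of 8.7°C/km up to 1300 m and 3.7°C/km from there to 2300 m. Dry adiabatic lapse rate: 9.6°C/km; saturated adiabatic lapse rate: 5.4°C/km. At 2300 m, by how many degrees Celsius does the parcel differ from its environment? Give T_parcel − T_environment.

Parcel:
  200–800 m, dry: Δz = 0.6 km ⇒ ΔT = -5.76°C; T = 14.74°C
  800–2300 m, saturated: Δz = 1.5 km ⇒ ΔT = -8.1°C; T = 6.64°C
Environment:
  200–1300 m, environment, lower layer: Δz = 1.1 km ⇒ ΔT = -9.57°C; T = 10.93°C
  1300–2300 m, environment, upper layer: Δz = 1 km ⇒ ΔT = -3.7°C; T = 7.23°C
T_parcel − T_env = 6.64 − 7.23 = -0.59°C

-0.59°C (parcel cooler than environment)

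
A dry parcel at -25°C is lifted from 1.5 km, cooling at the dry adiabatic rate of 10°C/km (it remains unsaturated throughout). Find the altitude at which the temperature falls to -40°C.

Height above start = (-25 − (-40)) / 10 = 1.5 km
Altitude = 1500 m + 1500 m = 3000 m

3 km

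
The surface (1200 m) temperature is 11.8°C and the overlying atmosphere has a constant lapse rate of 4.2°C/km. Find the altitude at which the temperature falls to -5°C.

Height above start = (11.8 − (-5)) / 4.2 = 4 km
Altitude = 1200 m + 4000 m = 5200 m

5200 m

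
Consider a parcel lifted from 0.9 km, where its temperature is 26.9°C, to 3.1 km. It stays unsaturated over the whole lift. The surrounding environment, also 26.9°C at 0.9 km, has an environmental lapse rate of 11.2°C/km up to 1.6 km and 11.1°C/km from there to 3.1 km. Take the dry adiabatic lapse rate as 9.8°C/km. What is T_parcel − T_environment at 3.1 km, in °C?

Parcel:
  From 900 m to 3100 m (dry): cools by 9.8 × 2.2 = 21.56°C, giving 5.34°C.
Environment:
  From 900 m to 1600 m (environment, lower layer): cools by 11.2 × 0.7 = 7.84°C, giving 19.06°C.
  From 1600 m to 3100 m (environment, upper layer): cools by 11.1 × 1.5 = 16.65°C, giving 2.41°C.
T_parcel − T_env = 5.34 − 2.41 = +2.93°C

+2.93°C (parcel warmer than environment)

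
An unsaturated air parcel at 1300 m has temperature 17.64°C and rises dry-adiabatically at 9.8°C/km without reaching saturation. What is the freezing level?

3100 m

Height above start = (17.64 − 0) / 9.8 = 1.8 km
Altitude = 1300 m + 1800 m = 3100 m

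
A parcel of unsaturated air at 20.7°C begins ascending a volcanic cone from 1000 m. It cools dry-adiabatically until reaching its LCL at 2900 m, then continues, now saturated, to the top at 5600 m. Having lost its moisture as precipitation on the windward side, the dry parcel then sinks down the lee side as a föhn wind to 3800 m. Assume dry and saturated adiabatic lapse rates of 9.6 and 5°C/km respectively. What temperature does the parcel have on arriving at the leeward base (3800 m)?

6.24°C

Dry to 2900 m: -9.6 × 1.9 km = -18.24°C, so T = 2.46°C.
Saturated to 5600 m: -5 × 2.7 km = -13.5°C, so T = -11.04°C.
Dry descent to 3800 m: +9.6 × 1.8 km = +17.28°C, so T = 6.24°C.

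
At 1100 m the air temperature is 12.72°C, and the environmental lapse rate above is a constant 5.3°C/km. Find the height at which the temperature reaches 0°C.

Height above start = (12.72 − 0) / 5.3 = 2.4 km
Altitude = 1100 m + 2400 m = 3500 m

3500 m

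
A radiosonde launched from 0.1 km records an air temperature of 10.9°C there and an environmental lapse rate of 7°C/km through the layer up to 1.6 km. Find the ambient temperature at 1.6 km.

0.4°C

Environmental to 1600 m: -7 × 1.5 km = -10.5°C, so T = 0.4°C.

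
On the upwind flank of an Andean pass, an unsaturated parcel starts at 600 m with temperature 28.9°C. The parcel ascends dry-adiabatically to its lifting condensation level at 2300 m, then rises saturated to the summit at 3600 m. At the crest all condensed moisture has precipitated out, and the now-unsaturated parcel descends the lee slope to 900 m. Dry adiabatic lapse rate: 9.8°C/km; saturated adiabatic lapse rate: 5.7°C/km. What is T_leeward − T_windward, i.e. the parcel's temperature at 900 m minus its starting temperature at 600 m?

+2.39°C

From 600 m to 2300 m (dry): cools by 9.8 × 1.7 = 16.66°C, giving 12.24°C.
From 2300 m to 3600 m (saturated): cools by 5.7 × 1.3 = 7.41°C, giving 4.83°C.
From 3600 m to 900 m (dry descent): warms by 9.8 × 2.7 = 26.46°C, giving 31.29°C.
Net change vs windward start: 31.29 − 28.9 = +2.39°C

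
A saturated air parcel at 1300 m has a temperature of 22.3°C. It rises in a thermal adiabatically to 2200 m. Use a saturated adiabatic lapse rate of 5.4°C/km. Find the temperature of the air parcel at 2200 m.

17.44°C

Saturated adiabatic to 2200 m: -5.4 × 0.9 km = -4.86°C, so T = 17.44°C.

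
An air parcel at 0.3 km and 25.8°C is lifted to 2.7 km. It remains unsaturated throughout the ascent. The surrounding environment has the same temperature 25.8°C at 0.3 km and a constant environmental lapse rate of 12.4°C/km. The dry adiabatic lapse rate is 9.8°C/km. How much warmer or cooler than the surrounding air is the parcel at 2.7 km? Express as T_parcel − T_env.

+6.24°C (parcel warmer than environment)

Parcel:
  300–2700 m, dry: Δz = 2.4 km ⇒ ΔT = -23.52°C; T = 2.28°C
Environment:
  300–2700 m, environment: Δz = 2.4 km ⇒ ΔT = -29.76°C; T = -3.96°C
T_parcel − T_env = 2.28 − (-3.96) = +6.24°C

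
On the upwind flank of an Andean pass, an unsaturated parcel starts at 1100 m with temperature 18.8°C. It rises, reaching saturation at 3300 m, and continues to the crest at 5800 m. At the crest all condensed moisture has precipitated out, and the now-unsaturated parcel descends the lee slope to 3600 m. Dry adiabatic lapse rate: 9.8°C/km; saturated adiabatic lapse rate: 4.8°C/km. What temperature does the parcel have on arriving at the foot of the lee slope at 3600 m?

Dry to 3300 m: -9.8 × 2.2 km = -21.56°C, so T = -2.76°C.
Saturated to 5800 m: -4.8 × 2.5 km = -12°C, so T = -14.76°C.
Dry descent to 3600 m: +9.8 × 2.2 km = +21.56°C, so T = 6.8°C.

6.8°C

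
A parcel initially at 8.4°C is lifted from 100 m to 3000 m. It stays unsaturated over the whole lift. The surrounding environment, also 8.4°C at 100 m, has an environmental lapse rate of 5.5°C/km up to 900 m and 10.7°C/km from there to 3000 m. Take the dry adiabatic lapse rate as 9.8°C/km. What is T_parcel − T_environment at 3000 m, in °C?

-1.55°C (parcel cooler than environment)

Parcel:
  100 → 3000 m (dry, 9.8°C/km): ΔT = -9.8 × 2.9 = -28.42°C → T = -20.02°C
Environment:
  100 → 900 m (environment, lower layer, 5.5°C/km): ΔT = -5.5 × 0.8 = -4.4°C → T = 4°C
  900 → 3000 m (environment, upper layer, 10.7°C/km): ΔT = -10.7 × 2.1 = -22.47°C → T = -18.47°C
T_parcel − T_env = -20.02 − (-18.47) = -1.55°C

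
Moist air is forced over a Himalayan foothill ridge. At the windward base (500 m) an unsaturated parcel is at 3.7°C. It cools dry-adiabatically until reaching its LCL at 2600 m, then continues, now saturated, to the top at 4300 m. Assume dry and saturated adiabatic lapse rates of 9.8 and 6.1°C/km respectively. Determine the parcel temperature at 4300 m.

500 → 2600 m (dry, 9.8°C/km): ΔT = -9.8 × 2.1 = -20.58°C → T = -16.88°C
2600 → 4300 m (saturated, 6.1°C/km): ΔT = -6.1 × 1.7 = -10.37°C → T = -27.25°C

-27.25°C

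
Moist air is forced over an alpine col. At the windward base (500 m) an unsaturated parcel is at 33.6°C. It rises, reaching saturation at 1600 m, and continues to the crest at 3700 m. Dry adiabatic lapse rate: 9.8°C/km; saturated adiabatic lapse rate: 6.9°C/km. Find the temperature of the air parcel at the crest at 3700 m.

From 500 m to 1600 m (dry): cools by 9.8 × 1.1 = 10.78°C, giving 22.82°C.
From 1600 m to 3700 m (saturated): cools by 6.9 × 2.1 = 14.49°C, giving 8.33°C.

8.33°C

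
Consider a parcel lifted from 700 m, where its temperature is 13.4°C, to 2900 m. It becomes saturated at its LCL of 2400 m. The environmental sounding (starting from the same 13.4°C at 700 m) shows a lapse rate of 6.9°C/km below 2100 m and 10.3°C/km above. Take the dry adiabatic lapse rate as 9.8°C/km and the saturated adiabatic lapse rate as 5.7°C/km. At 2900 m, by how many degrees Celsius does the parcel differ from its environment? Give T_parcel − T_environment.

-1.61°C (parcel cooler than environment)

Parcel:
  Dry to 2400 m: -9.8 × 1.7 km = -16.66°C, so T = -3.26°C.
  Saturated to 2900 m: -5.7 × 0.5 km = -2.85°C, so T = -6.11°C.
Environment:
  Environment, lower layer to 2100 m: -6.9 × 1.4 km = -9.66°C, so T = 3.74°C.
  Environment, upper layer to 2900 m: -10.3 × 0.8 km = -8.24°C, so T = -4.5°C.
T_parcel − T_env = -6.11 − (-4.5) = -1.61°C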